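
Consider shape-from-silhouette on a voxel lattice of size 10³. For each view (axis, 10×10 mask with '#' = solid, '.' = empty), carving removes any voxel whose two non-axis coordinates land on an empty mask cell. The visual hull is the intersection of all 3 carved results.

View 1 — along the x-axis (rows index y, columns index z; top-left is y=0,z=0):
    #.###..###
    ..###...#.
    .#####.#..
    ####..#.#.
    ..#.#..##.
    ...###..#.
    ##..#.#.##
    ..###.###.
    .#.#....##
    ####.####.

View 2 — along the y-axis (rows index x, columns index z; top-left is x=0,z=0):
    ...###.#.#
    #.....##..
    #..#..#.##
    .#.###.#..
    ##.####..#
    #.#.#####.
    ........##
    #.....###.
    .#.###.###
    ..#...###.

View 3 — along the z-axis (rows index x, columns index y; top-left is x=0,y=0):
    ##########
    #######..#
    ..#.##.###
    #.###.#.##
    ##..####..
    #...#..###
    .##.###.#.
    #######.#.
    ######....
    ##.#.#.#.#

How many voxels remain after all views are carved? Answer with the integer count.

before carving: 1000 voxels (10×10×10)
after view 1 [x-axis, 55 of 100 cells solid] → remaining = 550
after view 2 [y-axis, 49 of 100 cells solid] → remaining = 267
after view 3 [z-axis, 68 of 100 cells solid] → remaining = 172

voxel count = 172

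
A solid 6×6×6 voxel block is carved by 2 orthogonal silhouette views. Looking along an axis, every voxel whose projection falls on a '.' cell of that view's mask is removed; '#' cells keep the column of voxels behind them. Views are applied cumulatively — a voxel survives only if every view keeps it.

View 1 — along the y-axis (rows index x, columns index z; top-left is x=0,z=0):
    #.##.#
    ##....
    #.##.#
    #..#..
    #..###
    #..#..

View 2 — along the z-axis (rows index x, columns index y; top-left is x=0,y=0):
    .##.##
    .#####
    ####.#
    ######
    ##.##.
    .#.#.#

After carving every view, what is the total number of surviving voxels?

initial block: 6^3 = 216
V1 y: intersect with XZ mask (18 set) -- 108 left
V2 z: intersect with XY mask (27 set) -- 80 left

remaining voxels: 80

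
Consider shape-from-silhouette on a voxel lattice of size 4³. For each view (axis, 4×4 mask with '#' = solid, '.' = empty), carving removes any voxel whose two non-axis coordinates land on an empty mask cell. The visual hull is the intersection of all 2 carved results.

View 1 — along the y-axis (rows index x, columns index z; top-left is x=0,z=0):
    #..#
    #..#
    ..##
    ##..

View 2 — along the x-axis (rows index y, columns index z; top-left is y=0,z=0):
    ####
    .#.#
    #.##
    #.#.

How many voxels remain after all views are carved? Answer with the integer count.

before carving: 64 voxels (4×4×4)
[1] y-view keeps 8 columns → grid now 32
[2] x-view keeps 11 columns → grid now 23

voxel count = 23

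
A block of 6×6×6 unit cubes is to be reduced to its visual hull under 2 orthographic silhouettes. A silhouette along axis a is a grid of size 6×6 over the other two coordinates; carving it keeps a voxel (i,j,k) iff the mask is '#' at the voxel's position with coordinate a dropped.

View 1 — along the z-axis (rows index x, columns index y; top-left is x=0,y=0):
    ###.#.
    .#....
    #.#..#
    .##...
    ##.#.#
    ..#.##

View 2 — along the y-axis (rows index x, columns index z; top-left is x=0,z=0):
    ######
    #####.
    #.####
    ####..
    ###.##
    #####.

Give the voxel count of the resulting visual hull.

before carving: 216 voxels (6×6×6)
  1. axis=2 (XY plane), |mask|=17  ⇒  voxels=102
  2. axis=1 (XZ plane), |mask|=30  ⇒  voxels=87

|visual hull| = 87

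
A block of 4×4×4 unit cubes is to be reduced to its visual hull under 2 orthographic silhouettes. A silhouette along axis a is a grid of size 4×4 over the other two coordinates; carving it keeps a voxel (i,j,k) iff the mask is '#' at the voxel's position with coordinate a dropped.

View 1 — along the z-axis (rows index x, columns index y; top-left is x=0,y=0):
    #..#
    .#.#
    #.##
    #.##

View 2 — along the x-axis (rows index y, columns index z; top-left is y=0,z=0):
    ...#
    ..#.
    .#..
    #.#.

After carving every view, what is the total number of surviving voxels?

voxel count = 14

before carving: 64 voxels (4×4×4)
[1] z-view keeps 10 columns → grid now 40
[2] x-view keeps 5 columns → grid now 14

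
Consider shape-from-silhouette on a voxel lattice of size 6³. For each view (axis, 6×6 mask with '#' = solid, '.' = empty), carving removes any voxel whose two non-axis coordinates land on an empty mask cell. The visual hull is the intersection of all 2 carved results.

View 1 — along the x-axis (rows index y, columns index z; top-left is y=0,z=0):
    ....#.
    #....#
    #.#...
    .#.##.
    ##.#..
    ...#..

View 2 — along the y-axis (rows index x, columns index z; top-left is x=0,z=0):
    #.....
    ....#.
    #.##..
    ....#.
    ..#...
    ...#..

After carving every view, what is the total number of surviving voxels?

|visual hull| = 18

initial block: 6^3 = 216
after view 1 [x-axis, 12 of 36 cells solid] → remaining = 72
after view 2 [y-axis, 8 of 36 cells solid] → remaining = 18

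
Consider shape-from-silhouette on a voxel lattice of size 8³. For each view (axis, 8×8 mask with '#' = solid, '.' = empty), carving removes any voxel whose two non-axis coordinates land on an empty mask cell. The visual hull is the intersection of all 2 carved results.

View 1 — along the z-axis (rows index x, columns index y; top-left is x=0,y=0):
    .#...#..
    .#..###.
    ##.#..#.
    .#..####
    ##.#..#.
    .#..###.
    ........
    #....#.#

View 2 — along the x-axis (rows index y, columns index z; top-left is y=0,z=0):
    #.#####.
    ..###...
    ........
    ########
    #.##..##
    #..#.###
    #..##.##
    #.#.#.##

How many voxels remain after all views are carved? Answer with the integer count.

initial block: 8^3 = 512
V1 z: intersect with XY mask (26 set) -- 208 left
V2 x: intersect with YZ mask (37 set) -- 127 left

127 voxels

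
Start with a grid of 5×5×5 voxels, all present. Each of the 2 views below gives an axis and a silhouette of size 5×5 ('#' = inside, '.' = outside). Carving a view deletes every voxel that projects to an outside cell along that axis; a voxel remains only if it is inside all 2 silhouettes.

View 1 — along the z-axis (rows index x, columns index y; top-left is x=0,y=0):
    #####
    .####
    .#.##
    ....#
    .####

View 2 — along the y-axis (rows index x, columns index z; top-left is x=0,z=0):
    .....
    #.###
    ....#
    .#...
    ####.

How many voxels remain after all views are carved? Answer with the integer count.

before carving: 125 voxels (5×5×5)
step 1: project along z, AND mask (17/25) → |grid| = 85
step 2: project along y, AND mask (10/25) → |grid| = 36

|visual hull| = 36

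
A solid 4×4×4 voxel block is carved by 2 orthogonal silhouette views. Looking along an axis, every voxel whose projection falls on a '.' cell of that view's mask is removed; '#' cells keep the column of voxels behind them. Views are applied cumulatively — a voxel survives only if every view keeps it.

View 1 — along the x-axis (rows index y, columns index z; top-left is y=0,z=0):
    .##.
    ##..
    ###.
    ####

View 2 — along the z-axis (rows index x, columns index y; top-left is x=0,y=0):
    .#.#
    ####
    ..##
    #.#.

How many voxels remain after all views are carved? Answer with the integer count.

before carving: 64 voxels (4×4×4)
[1] x-view keeps 11 columns → grid now 44
[2] z-view keeps 10 columns → grid now 29

remaining voxels: 29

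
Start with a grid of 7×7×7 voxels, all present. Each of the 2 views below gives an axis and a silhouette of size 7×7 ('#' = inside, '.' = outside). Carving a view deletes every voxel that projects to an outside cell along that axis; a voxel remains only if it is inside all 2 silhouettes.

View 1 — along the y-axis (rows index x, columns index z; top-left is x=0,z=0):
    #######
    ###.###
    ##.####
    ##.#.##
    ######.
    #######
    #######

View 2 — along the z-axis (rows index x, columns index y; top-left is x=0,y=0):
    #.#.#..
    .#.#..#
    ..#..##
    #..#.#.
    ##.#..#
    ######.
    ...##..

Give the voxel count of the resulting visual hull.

before carving: 343 voxels (7×7×7)
[1] y-view keeps 44 columns → grid now 308
[2] z-view keeps 24 columns → grid now 152

voxel count = 152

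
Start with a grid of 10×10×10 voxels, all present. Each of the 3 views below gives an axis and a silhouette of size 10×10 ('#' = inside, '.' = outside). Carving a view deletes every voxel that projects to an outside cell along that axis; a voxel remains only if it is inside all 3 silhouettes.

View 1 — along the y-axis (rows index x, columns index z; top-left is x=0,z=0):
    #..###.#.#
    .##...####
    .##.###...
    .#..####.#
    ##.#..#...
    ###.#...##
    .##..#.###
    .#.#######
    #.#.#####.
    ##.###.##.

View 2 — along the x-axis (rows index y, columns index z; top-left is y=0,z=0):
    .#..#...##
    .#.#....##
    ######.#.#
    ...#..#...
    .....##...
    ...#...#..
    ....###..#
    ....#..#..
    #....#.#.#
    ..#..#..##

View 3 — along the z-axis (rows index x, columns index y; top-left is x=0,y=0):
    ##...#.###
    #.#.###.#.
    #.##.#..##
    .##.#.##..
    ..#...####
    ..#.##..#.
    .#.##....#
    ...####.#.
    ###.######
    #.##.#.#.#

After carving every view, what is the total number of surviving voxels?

start: 10×10×10 = 1000 voxels
step 1: project along y, AND mask (61/100) → |grid| = 610
step 2: project along x, AND mask (36/100) → |grid| = 223
step 3: project along z, AND mask (56/100) → |grid| = 123

123 voxels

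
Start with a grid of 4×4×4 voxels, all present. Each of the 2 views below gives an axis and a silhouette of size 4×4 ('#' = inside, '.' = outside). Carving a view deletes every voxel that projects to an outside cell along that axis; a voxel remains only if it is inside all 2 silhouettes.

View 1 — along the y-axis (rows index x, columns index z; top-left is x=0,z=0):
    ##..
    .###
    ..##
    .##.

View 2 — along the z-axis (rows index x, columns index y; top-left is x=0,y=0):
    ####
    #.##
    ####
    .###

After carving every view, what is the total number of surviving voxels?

start: 4×4×4 = 64 voxels
carve view 1 (along y, XZ-mask fill 9/16): 36 voxels remain
carve view 2 (along z, XY-mask fill 14/16): 31 voxels remain

31 voxels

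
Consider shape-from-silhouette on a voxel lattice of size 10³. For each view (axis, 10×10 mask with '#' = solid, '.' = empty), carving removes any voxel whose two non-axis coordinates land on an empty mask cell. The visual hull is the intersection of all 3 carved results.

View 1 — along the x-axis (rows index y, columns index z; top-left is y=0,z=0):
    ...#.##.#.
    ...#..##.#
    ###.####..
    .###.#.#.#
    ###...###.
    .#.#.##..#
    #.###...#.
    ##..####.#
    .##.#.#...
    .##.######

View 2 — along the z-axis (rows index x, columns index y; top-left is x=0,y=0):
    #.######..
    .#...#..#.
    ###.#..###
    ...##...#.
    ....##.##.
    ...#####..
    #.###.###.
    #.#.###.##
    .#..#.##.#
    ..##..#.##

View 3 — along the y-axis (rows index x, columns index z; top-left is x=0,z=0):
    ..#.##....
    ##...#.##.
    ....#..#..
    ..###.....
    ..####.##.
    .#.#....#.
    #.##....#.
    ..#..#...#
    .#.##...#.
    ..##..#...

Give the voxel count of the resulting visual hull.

remaining voxels: 96

initial block: 10^3 = 1000
carve view 1 (along x, YZ-mask fill 56/100): 560 voxels remain
carve view 2 (along z, XY-mask fill 53/100): 298 voxels remain
carve view 3 (along y, XZ-mask fill 36/100): 96 voxels remain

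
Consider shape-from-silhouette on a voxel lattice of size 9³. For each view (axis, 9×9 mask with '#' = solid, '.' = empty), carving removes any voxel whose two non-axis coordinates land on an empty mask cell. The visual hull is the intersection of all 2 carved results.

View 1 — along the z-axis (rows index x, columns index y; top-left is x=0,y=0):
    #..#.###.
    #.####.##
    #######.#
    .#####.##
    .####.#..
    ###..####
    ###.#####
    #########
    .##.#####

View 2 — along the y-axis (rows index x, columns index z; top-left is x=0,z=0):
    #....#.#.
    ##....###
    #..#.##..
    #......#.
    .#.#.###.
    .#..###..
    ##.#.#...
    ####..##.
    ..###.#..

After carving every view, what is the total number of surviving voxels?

full grid |V| = 729
  1. axis=2 (XY plane), |mask|=63  ⇒  voxels=567
  2. axis=1 (XZ plane), |mask|=37  ⇒  voxels=263

remaining voxels: 263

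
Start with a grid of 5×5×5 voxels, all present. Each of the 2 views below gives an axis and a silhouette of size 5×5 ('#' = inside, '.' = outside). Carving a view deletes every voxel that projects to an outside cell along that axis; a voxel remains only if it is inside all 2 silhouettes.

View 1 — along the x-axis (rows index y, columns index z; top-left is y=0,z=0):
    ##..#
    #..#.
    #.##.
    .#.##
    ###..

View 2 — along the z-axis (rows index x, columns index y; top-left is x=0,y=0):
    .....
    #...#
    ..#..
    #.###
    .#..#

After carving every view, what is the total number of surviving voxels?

start: 5×5×5 = 125 voxels
after view 1 [x-axis, 14 of 25 cells solid] → remaining = 70
after view 2 [z-axis, 9 of 25 cells solid] → remaining = 26

|visual hull| = 26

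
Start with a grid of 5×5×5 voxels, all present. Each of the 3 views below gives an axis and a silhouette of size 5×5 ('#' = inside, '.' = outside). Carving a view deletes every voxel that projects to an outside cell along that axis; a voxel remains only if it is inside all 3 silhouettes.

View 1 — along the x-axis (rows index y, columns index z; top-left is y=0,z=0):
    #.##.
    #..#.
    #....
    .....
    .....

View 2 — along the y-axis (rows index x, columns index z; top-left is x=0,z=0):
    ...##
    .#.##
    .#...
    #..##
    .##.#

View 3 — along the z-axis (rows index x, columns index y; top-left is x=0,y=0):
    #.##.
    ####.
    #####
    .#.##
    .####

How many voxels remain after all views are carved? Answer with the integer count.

5 voxels

before carving: 125 voxels (5×5×5)
  1. axis=0 (YZ plane), |mask|=6  ⇒  voxels=30
  2. axis=1 (XZ plane), |mask|=12  ⇒  voxels=10
  3. axis=2 (XY plane), |mask|=19  ⇒  voxels=5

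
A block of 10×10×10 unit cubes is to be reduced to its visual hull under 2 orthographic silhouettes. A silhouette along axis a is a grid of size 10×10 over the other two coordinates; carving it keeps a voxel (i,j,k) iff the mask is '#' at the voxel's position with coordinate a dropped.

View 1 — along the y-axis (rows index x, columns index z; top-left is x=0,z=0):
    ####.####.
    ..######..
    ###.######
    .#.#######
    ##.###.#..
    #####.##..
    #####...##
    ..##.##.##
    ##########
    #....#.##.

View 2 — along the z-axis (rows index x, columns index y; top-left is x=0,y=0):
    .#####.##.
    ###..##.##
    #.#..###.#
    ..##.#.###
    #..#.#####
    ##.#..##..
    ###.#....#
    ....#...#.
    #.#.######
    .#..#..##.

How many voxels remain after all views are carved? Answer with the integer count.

start: 10×10×10 = 1000 voxels
carve view 1 (along y, XZ-mask fill 71/100): 710 voxels remain
carve view 2 (along z, XY-mask fill 57/100): 420 voxels remain

remaining voxels: 420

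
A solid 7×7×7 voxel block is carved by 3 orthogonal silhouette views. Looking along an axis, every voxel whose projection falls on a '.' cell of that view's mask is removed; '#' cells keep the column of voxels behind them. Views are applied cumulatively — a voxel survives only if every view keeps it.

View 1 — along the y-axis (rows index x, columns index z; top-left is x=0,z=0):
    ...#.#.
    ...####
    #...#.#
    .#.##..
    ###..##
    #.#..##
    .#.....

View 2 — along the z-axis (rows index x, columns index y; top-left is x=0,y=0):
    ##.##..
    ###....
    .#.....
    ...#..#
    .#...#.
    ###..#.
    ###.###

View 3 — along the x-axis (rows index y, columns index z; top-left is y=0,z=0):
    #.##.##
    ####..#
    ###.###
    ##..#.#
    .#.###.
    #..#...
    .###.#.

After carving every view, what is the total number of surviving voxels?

40 voxels

initial block: 7^3 = 343
carve view 1 (along y, XZ-mask fill 22/49): 154 voxels remain
carve view 2 (along z, XY-mask fill 22/49): 61 voxels remain
carve view 3 (along x, YZ-mask fill 30/49): 40 voxels remain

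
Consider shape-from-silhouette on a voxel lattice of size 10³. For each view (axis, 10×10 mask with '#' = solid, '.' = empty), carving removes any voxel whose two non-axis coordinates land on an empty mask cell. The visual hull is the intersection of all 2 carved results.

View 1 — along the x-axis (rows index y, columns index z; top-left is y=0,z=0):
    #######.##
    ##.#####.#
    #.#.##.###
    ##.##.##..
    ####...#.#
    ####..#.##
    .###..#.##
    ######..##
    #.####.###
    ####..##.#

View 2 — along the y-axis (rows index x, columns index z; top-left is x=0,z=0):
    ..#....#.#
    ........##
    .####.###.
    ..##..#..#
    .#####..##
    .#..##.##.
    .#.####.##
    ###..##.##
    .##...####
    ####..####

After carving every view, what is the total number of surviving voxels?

initial block: 10^3 = 1000
V1 x: intersect with YZ mask (72 set) -- 720 left
V2 y: intersect with XZ mask (56 set) -- 405 left

|visual hull| = 405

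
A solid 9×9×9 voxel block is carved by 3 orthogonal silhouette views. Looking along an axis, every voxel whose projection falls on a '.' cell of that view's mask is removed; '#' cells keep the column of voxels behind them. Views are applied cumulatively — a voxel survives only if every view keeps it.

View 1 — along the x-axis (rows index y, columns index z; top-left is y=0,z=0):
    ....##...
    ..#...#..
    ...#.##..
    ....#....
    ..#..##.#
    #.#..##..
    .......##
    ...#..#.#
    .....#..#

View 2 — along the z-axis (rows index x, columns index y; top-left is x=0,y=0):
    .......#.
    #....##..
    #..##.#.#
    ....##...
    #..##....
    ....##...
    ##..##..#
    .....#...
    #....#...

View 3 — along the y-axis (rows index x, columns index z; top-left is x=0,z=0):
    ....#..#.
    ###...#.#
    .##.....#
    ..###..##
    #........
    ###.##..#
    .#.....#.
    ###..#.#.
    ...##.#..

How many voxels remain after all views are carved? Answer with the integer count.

|visual hull| = 22

initial block: 9^3 = 729
V1 x: intersect with YZ mask (23 set) -- 207 left
V2 z: intersect with XY mask (24 set) -- 69 left
V3 y: intersect with XZ mask (32 set) -- 22 left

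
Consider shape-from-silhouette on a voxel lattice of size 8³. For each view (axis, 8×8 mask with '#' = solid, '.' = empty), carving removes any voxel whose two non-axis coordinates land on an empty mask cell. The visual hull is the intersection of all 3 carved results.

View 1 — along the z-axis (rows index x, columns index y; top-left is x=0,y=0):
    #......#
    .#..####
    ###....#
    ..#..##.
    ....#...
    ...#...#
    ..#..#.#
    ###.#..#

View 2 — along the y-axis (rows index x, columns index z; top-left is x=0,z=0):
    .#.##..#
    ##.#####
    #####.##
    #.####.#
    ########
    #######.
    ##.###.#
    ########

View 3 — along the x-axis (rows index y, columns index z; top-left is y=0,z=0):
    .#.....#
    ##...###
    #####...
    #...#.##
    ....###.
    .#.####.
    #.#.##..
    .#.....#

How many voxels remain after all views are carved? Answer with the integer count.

before carving: 512 voxels (8×8×8)
V1 z: intersect with XY mask (25 set) -- 200 left
V2 y: intersect with XZ mask (53 set) -- 169 left
V3 x: intersect with YZ mask (30 set) -- 80 left

voxel count = 80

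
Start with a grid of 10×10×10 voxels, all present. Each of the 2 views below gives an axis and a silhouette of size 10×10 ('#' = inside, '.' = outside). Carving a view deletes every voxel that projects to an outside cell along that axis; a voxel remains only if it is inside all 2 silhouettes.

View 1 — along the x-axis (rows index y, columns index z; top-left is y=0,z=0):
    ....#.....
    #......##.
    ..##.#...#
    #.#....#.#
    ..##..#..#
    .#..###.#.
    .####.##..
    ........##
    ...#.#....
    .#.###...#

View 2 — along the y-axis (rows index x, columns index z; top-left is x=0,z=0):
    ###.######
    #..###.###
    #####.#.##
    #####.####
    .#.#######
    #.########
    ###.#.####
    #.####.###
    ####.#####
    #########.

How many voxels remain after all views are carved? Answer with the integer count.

301 voxels

start: 10×10×10 = 1000 voxels
  1. axis=0 (YZ plane), |mask|=36  ⇒  voxels=360
  2. axis=1 (XZ plane), |mask|=84  ⇒  voxels=301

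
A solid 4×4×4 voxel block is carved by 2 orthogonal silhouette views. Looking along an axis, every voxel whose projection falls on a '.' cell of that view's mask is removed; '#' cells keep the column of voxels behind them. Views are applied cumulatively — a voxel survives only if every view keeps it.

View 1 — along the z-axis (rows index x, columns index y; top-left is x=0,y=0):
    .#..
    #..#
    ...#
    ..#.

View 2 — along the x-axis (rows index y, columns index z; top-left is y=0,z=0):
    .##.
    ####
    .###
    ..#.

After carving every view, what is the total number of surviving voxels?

11 voxels

start: 4×4×4 = 64 voxels
  1. axis=2 (XY plane), |mask|=5  ⇒  voxels=20
  2. axis=0 (YZ plane), |mask|=10  ⇒  voxels=11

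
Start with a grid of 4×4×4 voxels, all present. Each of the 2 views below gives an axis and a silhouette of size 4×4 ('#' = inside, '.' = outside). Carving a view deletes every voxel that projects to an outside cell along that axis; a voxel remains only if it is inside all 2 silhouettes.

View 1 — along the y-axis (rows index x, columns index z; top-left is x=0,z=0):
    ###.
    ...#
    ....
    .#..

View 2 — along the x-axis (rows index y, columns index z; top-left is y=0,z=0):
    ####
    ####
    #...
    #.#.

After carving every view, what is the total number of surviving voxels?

before carving: 64 voxels (4×4×4)
V1 y: intersect with XZ mask (5 set) -- 20 left
V2 x: intersect with YZ mask (11 set) -- 13 left

remaining voxels: 13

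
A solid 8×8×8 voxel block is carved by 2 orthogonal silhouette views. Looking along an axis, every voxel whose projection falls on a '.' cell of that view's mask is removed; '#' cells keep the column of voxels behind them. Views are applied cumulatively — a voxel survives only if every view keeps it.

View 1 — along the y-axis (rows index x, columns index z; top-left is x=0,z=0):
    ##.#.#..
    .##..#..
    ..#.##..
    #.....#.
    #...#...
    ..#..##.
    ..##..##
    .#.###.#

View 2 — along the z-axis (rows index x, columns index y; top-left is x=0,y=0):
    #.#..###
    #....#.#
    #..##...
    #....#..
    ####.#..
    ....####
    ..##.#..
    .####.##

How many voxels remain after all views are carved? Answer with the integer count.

|visual hull| = 106

start: 8×8×8 = 512 voxels
  1. axis=1 (XZ plane), |mask|=26  ⇒  voxels=208
  2. axis=2 (XY plane), |mask|=31  ⇒  voxels=106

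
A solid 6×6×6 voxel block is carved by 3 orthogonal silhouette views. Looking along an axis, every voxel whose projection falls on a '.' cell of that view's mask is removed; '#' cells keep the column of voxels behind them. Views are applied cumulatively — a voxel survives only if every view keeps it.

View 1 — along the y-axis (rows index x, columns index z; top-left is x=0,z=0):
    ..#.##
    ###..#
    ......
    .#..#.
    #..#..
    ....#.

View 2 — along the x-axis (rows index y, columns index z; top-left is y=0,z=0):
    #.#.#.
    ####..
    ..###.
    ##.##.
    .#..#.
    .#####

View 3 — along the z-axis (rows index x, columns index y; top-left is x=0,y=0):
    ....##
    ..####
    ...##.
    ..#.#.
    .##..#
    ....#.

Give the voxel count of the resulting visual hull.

19 voxels

initial block: 6^3 = 216
[1] y-view keeps 12 columns → grid now 72
[2] x-view keeps 21 columns → grid now 43
[3] z-view keeps 14 columns → grid now 19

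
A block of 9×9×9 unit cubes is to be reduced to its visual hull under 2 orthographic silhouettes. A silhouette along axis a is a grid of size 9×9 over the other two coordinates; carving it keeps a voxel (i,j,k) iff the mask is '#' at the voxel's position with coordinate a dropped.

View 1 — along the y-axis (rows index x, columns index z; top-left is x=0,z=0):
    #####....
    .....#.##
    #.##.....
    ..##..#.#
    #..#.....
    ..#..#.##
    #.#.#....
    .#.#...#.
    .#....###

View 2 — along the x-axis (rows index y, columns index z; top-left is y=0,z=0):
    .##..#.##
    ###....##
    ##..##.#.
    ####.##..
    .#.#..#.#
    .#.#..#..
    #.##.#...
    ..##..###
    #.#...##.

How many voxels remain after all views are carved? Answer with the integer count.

|visual hull| = 149

full grid |V| = 729
V1 y: intersect with XZ mask (31 set) -- 279 left
V2 x: intersect with YZ mask (41 set) -- 149 left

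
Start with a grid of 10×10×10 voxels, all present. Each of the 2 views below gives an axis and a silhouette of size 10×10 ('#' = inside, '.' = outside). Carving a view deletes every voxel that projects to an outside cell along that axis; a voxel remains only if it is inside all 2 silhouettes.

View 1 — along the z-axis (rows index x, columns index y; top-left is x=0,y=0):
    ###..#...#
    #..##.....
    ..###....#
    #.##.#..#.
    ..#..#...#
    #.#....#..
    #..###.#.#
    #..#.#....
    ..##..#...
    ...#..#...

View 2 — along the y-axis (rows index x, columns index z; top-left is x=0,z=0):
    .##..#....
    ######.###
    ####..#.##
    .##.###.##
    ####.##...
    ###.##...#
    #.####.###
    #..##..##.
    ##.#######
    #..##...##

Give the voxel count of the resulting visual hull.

voxel count = 241

before carving: 1000 voxels (10×10×10)
V1 z: intersect with XY mask (37 set) -- 370 left
V2 y: intersect with XZ mask (65 set) -- 241 left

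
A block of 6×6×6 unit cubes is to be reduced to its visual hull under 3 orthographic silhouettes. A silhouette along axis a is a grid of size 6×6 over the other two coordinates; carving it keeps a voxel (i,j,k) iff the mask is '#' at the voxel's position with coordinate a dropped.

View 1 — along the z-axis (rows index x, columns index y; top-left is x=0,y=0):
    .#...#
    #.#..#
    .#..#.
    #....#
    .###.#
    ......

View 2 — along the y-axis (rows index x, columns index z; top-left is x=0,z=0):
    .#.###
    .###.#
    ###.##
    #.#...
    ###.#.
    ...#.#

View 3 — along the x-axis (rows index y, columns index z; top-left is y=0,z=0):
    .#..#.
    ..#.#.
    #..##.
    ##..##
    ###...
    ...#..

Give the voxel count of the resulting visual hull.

|visual hull| = 17

start: 6×6×6 = 216 voxels
carve view 1 (along z, XY-mask fill 13/36): 78 voxels remain
carve view 2 (along y, XZ-mask fill 21/36): 50 voxels remain
carve view 3 (along x, YZ-mask fill 15/36): 17 voxels remain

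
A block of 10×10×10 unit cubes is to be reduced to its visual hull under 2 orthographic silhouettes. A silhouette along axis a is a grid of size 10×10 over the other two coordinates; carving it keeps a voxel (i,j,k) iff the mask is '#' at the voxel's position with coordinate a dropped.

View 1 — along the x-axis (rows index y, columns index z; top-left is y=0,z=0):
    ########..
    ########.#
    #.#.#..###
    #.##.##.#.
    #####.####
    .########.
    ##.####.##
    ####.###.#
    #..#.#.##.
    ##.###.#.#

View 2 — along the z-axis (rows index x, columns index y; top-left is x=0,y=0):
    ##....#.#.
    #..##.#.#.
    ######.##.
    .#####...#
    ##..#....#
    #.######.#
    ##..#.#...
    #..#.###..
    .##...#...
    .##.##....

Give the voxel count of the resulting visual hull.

initial block: 10^3 = 1000
step 1: project along x, AND mask (74/100) → |grid| = 740
step 2: project along z, AND mask (51/100) → |grid| = 390

|visual hull| = 390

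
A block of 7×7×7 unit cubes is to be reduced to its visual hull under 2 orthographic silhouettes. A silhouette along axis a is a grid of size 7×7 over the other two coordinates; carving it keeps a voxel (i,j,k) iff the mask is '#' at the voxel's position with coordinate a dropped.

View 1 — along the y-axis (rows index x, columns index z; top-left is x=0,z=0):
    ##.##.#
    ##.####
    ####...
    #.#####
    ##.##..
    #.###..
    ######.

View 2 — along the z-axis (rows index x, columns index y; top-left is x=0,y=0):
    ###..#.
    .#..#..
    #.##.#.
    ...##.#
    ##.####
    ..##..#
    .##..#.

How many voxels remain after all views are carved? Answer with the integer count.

start: 7×7×7 = 343 voxels
V1 y: intersect with XZ mask (35 set) -- 245 left
V2 z: intersect with XY mask (25 set) -- 120 left

|visual hull| = 120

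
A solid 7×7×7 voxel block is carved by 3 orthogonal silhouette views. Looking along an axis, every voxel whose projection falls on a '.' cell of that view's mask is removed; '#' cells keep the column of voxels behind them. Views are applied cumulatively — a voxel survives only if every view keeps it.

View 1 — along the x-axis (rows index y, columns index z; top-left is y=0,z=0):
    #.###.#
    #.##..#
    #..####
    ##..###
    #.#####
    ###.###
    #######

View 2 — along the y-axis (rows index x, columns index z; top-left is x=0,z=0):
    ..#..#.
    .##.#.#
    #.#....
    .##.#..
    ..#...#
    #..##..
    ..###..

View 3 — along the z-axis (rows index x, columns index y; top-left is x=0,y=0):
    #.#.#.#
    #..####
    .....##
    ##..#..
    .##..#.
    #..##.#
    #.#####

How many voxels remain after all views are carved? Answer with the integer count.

initial block: 7^3 = 343
[1] x-view keeps 38 columns → grid now 266
[2] y-view keeps 19 columns → grid now 103
[3] z-view keeps 27 columns → grid now 62

remaining voxels: 62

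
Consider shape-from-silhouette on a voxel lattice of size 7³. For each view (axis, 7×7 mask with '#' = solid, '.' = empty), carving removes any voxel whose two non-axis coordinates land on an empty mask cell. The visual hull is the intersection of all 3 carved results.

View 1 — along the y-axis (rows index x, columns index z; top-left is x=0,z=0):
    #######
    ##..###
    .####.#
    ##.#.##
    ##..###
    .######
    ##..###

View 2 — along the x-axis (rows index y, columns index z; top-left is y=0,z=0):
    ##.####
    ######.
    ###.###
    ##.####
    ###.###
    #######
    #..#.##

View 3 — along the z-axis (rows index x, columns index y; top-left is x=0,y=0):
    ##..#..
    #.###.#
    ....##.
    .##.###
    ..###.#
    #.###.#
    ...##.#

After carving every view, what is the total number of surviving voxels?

voxel count = 125

full grid |V| = 343
carve view 1 (along y, XZ-mask fill 38/49): 266 voxels remain
carve view 2 (along x, YZ-mask fill 41/49): 229 voxels remain
carve view 3 (along z, XY-mask fill 27/49): 125 voxels remain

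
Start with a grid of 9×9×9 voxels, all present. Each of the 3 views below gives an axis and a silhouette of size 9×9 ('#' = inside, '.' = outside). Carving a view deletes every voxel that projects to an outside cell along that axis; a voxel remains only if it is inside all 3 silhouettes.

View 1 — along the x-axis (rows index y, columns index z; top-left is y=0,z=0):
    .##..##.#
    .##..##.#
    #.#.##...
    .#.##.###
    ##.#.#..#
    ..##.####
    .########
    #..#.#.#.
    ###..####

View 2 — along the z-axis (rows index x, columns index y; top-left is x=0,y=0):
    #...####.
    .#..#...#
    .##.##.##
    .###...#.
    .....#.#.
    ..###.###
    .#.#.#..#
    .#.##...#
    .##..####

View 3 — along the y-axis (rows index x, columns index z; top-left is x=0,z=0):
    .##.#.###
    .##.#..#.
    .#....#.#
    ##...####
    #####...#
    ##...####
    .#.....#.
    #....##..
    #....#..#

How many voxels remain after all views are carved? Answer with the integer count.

102 voxels

start: 9×9×9 = 729 voxels
carve view 1 (along x, YZ-mask fill 50/81): 450 voxels remain
carve view 2 (along z, XY-mask fill 40/81): 220 voxels remain
carve view 3 (along y, XZ-mask fill 39/81): 102 voxels remain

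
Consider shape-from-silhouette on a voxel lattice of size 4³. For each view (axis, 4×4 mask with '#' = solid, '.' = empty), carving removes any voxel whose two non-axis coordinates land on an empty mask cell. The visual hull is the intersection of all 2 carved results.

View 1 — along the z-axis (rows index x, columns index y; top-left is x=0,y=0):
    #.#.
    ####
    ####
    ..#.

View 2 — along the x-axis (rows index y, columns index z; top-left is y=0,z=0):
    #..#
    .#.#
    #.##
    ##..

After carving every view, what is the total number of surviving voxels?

before carving: 64 voxels (4×4×4)
  1. axis=2 (XY plane), |mask|=11  ⇒  voxels=44
  2. axis=0 (YZ plane), |mask|=9  ⇒  voxels=26

remaining voxels: 26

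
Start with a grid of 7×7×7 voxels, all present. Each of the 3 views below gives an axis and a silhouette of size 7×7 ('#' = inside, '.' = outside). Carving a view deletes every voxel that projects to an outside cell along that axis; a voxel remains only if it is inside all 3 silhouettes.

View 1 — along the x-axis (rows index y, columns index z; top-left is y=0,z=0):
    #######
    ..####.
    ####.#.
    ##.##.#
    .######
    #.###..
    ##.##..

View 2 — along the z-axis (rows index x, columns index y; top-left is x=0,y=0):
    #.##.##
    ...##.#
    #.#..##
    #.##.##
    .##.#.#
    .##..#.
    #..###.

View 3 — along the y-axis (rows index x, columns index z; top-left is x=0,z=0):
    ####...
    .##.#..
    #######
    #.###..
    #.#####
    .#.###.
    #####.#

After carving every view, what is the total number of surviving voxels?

105 voxels

before carving: 343 voxels (7×7×7)
step 1: project along x, AND mask (35/49) → |grid| = 245
step 2: project along z, AND mask (28/49) → |grid| = 139
step 3: project along y, AND mask (34/49) → |grid| = 105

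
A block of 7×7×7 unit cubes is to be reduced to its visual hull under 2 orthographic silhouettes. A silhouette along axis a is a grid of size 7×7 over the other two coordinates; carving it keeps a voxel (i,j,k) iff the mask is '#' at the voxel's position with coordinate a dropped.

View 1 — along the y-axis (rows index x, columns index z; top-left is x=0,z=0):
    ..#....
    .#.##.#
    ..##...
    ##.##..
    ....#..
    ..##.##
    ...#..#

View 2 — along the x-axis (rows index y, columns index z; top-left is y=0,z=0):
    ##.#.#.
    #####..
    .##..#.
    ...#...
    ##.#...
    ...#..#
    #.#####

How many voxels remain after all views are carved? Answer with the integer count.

remaining voxels: 66

before carving: 343 voxels (7×7×7)
  1. axis=1 (XZ plane), |mask|=18  ⇒  voxels=126
  2. axis=0 (YZ plane), |mask|=24  ⇒  voxels=66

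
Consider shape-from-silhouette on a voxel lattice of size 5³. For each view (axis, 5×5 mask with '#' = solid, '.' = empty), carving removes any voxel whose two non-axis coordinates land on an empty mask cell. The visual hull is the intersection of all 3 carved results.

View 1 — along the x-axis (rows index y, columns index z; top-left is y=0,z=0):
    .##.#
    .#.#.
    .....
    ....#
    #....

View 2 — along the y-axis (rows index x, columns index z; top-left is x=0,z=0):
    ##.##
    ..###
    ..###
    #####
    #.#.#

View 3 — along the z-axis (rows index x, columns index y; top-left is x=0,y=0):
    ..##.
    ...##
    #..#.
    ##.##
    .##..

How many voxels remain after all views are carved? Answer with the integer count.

remaining voxels: 12

before carving: 125 voxels (5×5×5)
carve view 1 (along x, YZ-mask fill 7/25): 35 voxels remain
carve view 2 (along y, XZ-mask fill 18/25): 25 voxels remain
carve view 3 (along z, XY-mask fill 12/25): 12 voxels remain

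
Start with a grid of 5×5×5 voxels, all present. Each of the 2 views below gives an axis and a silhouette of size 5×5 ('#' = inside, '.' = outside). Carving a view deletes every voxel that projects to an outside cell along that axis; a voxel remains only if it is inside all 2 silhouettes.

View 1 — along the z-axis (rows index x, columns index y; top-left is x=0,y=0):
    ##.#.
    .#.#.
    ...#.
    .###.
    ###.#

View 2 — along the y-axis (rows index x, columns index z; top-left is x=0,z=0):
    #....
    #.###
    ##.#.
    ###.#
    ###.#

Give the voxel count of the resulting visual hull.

start: 5×5×5 = 125 voxels
[1] z-view keeps 13 columns → grid now 65
[2] y-view keeps 16 columns → grid now 42

voxel count = 42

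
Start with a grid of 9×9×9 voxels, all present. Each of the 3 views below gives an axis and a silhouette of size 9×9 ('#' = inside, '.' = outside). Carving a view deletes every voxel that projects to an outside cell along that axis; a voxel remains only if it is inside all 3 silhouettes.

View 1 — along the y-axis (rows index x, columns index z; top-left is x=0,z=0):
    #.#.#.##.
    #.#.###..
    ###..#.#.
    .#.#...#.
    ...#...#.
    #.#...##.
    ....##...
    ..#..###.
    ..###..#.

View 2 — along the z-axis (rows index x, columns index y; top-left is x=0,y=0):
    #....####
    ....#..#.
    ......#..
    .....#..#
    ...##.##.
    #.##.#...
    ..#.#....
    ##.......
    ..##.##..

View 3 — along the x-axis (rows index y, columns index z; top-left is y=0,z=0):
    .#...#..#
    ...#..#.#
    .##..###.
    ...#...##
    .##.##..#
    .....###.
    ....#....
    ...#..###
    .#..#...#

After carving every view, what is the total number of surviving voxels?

full grid |V| = 729
  1. axis=1 (XZ plane), |mask|=34  ⇒  voxels=306
  2. axis=2 (XY plane), |mask|=26  ⇒  voxels=98
  3. axis=0 (YZ plane), |mask|=30  ⇒  voxels=33

remaining voxels: 33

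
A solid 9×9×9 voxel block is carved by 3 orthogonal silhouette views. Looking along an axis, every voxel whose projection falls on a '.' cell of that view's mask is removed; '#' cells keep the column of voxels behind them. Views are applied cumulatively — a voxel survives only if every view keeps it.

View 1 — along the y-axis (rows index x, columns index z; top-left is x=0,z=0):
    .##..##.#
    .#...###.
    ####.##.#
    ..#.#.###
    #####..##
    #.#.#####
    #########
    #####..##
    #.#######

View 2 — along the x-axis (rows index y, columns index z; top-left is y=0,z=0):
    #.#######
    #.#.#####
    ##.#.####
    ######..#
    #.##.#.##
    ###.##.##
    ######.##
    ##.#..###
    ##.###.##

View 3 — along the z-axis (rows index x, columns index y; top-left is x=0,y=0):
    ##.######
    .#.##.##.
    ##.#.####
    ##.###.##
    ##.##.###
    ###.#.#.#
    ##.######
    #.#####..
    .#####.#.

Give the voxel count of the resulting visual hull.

voxel count = 308

start: 9×9×9 = 729 voxels
  1. axis=1 (XZ plane), |mask|=59  ⇒  voxels=531
  2. axis=0 (YZ plane), |mask|=63  ⇒  voxels=413
  3. axis=2 (XY plane), |mask|=60  ⇒  voxels=308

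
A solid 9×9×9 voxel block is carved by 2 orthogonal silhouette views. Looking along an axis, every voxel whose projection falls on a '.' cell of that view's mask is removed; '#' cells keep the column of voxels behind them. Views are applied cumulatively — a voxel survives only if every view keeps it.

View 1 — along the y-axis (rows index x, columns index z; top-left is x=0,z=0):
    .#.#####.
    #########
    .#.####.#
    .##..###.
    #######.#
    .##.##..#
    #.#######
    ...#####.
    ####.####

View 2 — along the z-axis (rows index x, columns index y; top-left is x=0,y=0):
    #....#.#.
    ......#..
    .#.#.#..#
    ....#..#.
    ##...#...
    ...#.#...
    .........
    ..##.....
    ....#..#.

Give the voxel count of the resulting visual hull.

full grid |V| = 729
step 1: project along y, AND mask (60/81) → |grid| = 540
step 2: project along z, AND mask (19/81) → |grid| = 121

|visual hull| = 121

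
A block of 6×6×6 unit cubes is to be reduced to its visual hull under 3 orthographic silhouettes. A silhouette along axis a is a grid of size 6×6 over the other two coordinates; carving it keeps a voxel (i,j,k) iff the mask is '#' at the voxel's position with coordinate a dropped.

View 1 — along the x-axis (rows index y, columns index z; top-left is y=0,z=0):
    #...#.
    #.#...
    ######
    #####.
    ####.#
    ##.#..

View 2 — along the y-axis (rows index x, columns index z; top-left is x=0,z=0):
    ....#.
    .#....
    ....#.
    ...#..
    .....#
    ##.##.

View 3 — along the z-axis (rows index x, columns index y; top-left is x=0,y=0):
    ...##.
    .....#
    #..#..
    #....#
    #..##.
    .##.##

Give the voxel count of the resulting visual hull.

remaining voxels: 17

before carving: 216 voxels (6×6×6)
after view 1 [x-axis, 23 of 36 cells solid] → remaining = 138
after view 2 [y-axis, 9 of 36 cells solid] → remaining = 33
after view 3 [z-axis, 14 of 36 cells solid] → remaining = 17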